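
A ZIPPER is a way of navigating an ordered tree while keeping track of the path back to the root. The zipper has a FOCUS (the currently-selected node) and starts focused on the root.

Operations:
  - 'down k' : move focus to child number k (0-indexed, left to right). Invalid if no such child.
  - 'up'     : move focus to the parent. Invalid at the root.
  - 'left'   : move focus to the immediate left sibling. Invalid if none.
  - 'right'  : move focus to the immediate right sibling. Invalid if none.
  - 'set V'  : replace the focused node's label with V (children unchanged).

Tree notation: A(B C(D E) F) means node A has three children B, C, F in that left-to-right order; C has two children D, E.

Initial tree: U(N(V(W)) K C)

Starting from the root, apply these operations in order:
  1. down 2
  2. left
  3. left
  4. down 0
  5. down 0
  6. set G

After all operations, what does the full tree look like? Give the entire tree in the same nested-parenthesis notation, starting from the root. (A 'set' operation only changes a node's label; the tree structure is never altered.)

Step 1 (down 2): focus=C path=2 depth=1 children=[] left=['N', 'K'] right=[] parent=U
Step 2 (left): focus=K path=1 depth=1 children=[] left=['N'] right=['C'] parent=U
Step 3 (left): focus=N path=0 depth=1 children=['V'] left=[] right=['K', 'C'] parent=U
Step 4 (down 0): focus=V path=0/0 depth=2 children=['W'] left=[] right=[] parent=N
Step 5 (down 0): focus=W path=0/0/0 depth=3 children=[] left=[] right=[] parent=V
Step 6 (set G): focus=G path=0/0/0 depth=3 children=[] left=[] right=[] parent=V

Answer: U(N(V(G)) K C)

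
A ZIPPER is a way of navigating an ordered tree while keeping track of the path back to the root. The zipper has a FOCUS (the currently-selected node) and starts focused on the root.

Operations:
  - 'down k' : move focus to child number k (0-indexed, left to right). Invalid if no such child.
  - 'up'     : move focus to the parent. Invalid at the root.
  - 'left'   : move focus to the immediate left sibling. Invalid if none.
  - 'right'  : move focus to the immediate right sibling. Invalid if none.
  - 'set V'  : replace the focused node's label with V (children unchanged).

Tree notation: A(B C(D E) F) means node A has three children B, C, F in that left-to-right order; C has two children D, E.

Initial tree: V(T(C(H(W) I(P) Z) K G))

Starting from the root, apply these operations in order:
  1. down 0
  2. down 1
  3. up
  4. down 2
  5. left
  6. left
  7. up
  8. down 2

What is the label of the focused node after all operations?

Step 1 (down 0): focus=T path=0 depth=1 children=['C', 'K', 'G'] left=[] right=[] parent=V
Step 2 (down 1): focus=K path=0/1 depth=2 children=[] left=['C'] right=['G'] parent=T
Step 3 (up): focus=T path=0 depth=1 children=['C', 'K', 'G'] left=[] right=[] parent=V
Step 4 (down 2): focus=G path=0/2 depth=2 children=[] left=['C', 'K'] right=[] parent=T
Step 5 (left): focus=K path=0/1 depth=2 children=[] left=['C'] right=['G'] parent=T
Step 6 (left): focus=C path=0/0 depth=2 children=['H', 'I', 'Z'] left=[] right=['K', 'G'] parent=T
Step 7 (up): focus=T path=0 depth=1 children=['C', 'K', 'G'] left=[] right=[] parent=V
Step 8 (down 2): focus=G path=0/2 depth=2 children=[] left=['C', 'K'] right=[] parent=T

Answer: G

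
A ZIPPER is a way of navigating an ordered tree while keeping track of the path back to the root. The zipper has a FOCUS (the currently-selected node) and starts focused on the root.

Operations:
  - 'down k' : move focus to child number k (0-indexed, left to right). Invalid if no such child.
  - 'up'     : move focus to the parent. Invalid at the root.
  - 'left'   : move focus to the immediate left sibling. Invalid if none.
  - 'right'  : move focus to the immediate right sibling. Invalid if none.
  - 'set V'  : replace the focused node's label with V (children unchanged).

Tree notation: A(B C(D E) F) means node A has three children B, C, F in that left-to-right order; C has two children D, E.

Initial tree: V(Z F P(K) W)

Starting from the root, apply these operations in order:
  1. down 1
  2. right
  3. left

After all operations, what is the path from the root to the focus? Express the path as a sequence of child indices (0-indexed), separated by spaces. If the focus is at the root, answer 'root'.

Step 1 (down 1): focus=F path=1 depth=1 children=[] left=['Z'] right=['P', 'W'] parent=V
Step 2 (right): focus=P path=2 depth=1 children=['K'] left=['Z', 'F'] right=['W'] parent=V
Step 3 (left): focus=F path=1 depth=1 children=[] left=['Z'] right=['P', 'W'] parent=V

Answer: 1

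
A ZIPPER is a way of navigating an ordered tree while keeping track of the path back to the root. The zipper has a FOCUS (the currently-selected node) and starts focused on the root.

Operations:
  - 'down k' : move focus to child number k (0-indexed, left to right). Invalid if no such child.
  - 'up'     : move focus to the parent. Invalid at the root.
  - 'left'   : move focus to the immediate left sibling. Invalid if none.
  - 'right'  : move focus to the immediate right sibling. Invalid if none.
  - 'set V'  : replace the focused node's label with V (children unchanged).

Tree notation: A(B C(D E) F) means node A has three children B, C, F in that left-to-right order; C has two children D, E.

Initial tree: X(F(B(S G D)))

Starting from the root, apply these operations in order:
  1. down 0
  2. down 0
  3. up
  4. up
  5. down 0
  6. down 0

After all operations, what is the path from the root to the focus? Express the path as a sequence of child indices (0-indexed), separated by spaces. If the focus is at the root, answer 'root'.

Step 1 (down 0): focus=F path=0 depth=1 children=['B'] left=[] right=[] parent=X
Step 2 (down 0): focus=B path=0/0 depth=2 children=['S', 'G', 'D'] left=[] right=[] parent=F
Step 3 (up): focus=F path=0 depth=1 children=['B'] left=[] right=[] parent=X
Step 4 (up): focus=X path=root depth=0 children=['F'] (at root)
Step 5 (down 0): focus=F path=0 depth=1 children=['B'] left=[] right=[] parent=X
Step 6 (down 0): focus=B path=0/0 depth=2 children=['S', 'G', 'D'] left=[] right=[] parent=F

Answer: 0 0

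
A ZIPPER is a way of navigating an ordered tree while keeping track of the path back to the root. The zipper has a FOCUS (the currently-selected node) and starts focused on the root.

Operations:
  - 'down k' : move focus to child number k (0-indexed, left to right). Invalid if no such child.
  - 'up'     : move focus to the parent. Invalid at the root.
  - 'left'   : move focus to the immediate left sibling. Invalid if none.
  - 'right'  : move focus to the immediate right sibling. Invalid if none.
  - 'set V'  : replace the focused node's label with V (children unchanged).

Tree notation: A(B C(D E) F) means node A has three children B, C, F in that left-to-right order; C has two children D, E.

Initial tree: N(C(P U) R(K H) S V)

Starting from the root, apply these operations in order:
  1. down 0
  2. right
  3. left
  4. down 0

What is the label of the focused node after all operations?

Answer: P

Derivation:
Step 1 (down 0): focus=C path=0 depth=1 children=['P', 'U'] left=[] right=['R', 'S', 'V'] parent=N
Step 2 (right): focus=R path=1 depth=1 children=['K', 'H'] left=['C'] right=['S', 'V'] parent=N
Step 3 (left): focus=C path=0 depth=1 children=['P', 'U'] left=[] right=['R', 'S', 'V'] parent=N
Step 4 (down 0): focus=P path=0/0 depth=2 children=[] left=[] right=['U'] parent=C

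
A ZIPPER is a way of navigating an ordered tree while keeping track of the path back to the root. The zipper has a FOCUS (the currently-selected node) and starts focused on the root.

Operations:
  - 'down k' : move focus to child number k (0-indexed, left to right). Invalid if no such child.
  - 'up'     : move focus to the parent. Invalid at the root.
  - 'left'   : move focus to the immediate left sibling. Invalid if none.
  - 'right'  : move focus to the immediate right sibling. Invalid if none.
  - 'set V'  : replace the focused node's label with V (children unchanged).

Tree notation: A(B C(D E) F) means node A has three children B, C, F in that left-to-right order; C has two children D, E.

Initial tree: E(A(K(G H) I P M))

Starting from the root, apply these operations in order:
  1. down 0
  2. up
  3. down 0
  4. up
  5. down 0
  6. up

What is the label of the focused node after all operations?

Answer: E

Derivation:
Step 1 (down 0): focus=A path=0 depth=1 children=['K', 'I', 'P', 'M'] left=[] right=[] parent=E
Step 2 (up): focus=E path=root depth=0 children=['A'] (at root)
Step 3 (down 0): focus=A path=0 depth=1 children=['K', 'I', 'P', 'M'] left=[] right=[] parent=E
Step 4 (up): focus=E path=root depth=0 children=['A'] (at root)
Step 5 (down 0): focus=A path=0 depth=1 children=['K', 'I', 'P', 'M'] left=[] right=[] parent=E
Step 6 (up): focus=E path=root depth=0 children=['A'] (at root)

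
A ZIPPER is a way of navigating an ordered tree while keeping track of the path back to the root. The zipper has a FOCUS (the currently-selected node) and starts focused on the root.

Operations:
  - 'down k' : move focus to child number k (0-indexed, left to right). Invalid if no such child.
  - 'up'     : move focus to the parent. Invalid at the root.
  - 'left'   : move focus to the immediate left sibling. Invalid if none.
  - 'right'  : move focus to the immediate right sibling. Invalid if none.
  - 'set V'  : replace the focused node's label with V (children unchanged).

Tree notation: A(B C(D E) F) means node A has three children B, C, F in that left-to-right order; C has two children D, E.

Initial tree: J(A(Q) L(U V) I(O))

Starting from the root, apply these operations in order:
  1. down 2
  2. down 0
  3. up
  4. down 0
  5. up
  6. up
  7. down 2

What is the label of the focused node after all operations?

Answer: I

Derivation:
Step 1 (down 2): focus=I path=2 depth=1 children=['O'] left=['A', 'L'] right=[] parent=J
Step 2 (down 0): focus=O path=2/0 depth=2 children=[] left=[] right=[] parent=I
Step 3 (up): focus=I path=2 depth=1 children=['O'] left=['A', 'L'] right=[] parent=J
Step 4 (down 0): focus=O path=2/0 depth=2 children=[] left=[] right=[] parent=I
Step 5 (up): focus=I path=2 depth=1 children=['O'] left=['A', 'L'] right=[] parent=J
Step 6 (up): focus=J path=root depth=0 children=['A', 'L', 'I'] (at root)
Step 7 (down 2): focus=I path=2 depth=1 children=['O'] left=['A', 'L'] right=[] parent=J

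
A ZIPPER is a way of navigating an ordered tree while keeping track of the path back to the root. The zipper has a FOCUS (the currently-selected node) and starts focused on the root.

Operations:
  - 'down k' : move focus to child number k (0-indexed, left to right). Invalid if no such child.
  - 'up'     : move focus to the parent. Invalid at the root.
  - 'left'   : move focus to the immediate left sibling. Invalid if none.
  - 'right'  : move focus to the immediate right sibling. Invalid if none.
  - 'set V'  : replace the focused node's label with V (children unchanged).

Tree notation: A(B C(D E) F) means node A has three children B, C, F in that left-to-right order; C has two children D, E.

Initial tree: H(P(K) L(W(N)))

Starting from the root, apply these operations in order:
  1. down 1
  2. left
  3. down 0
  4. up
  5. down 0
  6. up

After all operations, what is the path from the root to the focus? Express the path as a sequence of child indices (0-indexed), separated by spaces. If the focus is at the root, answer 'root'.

Step 1 (down 1): focus=L path=1 depth=1 children=['W'] left=['P'] right=[] parent=H
Step 2 (left): focus=P path=0 depth=1 children=['K'] left=[] right=['L'] parent=H
Step 3 (down 0): focus=K path=0/0 depth=2 children=[] left=[] right=[] parent=P
Step 4 (up): focus=P path=0 depth=1 children=['K'] left=[] right=['L'] parent=H
Step 5 (down 0): focus=K path=0/0 depth=2 children=[] left=[] right=[] parent=P
Step 6 (up): focus=P path=0 depth=1 children=['K'] left=[] right=['L'] parent=H

Answer: 0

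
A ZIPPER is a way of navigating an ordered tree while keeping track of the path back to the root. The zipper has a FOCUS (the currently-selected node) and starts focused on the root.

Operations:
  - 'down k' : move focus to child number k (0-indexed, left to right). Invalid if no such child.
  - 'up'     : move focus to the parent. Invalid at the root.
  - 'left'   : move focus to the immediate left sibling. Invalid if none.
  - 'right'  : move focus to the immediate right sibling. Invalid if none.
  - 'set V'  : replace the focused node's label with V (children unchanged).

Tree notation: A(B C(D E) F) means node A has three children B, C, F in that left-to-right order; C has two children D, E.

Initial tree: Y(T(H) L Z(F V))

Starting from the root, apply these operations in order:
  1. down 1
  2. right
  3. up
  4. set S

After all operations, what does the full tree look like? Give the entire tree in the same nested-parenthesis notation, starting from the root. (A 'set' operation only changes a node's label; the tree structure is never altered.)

Step 1 (down 1): focus=L path=1 depth=1 children=[] left=['T'] right=['Z'] parent=Y
Step 2 (right): focus=Z path=2 depth=1 children=['F', 'V'] left=['T', 'L'] right=[] parent=Y
Step 3 (up): focus=Y path=root depth=0 children=['T', 'L', 'Z'] (at root)
Step 4 (set S): focus=S path=root depth=0 children=['T', 'L', 'Z'] (at root)

Answer: S(T(H) L Z(F V))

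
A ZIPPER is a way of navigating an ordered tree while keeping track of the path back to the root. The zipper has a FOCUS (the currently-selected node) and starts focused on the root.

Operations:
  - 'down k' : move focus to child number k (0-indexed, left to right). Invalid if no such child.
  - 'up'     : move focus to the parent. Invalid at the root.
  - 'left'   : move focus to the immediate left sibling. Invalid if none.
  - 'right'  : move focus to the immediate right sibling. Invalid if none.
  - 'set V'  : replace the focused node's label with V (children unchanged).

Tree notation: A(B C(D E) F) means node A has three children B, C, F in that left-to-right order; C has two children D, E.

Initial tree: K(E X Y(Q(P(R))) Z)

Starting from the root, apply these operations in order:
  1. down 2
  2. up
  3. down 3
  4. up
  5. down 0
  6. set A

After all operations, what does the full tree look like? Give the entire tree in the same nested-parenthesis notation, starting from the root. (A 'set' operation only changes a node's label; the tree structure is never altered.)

Answer: K(A X Y(Q(P(R))) Z)

Derivation:
Step 1 (down 2): focus=Y path=2 depth=1 children=['Q'] left=['E', 'X'] right=['Z'] parent=K
Step 2 (up): focus=K path=root depth=0 children=['E', 'X', 'Y', 'Z'] (at root)
Step 3 (down 3): focus=Z path=3 depth=1 children=[] left=['E', 'X', 'Y'] right=[] parent=K
Step 4 (up): focus=K path=root depth=0 children=['E', 'X', 'Y', 'Z'] (at root)
Step 5 (down 0): focus=E path=0 depth=1 children=[] left=[] right=['X', 'Y', 'Z'] parent=K
Step 6 (set A): focus=A path=0 depth=1 children=[] left=[] right=['X', 'Y', 'Z'] parent=K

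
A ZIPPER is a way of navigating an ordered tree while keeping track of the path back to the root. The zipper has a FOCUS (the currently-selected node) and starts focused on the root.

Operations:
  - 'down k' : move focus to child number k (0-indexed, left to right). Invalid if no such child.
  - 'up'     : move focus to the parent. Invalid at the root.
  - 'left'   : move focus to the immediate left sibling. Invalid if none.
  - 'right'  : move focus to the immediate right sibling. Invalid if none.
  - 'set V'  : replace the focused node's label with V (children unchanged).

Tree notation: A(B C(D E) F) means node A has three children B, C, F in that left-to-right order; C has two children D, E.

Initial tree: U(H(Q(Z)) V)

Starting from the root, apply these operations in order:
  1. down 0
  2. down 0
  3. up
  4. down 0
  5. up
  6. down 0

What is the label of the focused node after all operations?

Answer: Q

Derivation:
Step 1 (down 0): focus=H path=0 depth=1 children=['Q'] left=[] right=['V'] parent=U
Step 2 (down 0): focus=Q path=0/0 depth=2 children=['Z'] left=[] right=[] parent=H
Step 3 (up): focus=H path=0 depth=1 children=['Q'] left=[] right=['V'] parent=U
Step 4 (down 0): focus=Q path=0/0 depth=2 children=['Z'] left=[] right=[] parent=H
Step 5 (up): focus=H path=0 depth=1 children=['Q'] left=[] right=['V'] parent=U
Step 6 (down 0): focus=Q path=0/0 depth=2 children=['Z'] left=[] right=[] parent=H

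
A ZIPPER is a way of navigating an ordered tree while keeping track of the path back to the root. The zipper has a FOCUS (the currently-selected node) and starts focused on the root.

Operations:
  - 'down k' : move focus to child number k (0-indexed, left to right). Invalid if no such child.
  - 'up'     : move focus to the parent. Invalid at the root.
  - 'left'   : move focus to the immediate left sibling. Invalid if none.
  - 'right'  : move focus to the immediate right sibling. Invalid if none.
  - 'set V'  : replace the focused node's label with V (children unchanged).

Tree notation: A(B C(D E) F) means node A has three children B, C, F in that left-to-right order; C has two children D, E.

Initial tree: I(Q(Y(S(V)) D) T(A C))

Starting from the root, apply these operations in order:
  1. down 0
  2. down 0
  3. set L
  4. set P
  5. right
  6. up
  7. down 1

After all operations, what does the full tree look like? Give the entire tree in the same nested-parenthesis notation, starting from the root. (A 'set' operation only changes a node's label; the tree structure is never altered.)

Step 1 (down 0): focus=Q path=0 depth=1 children=['Y', 'D'] left=[] right=['T'] parent=I
Step 2 (down 0): focus=Y path=0/0 depth=2 children=['S'] left=[] right=['D'] parent=Q
Step 3 (set L): focus=L path=0/0 depth=2 children=['S'] left=[] right=['D'] parent=Q
Step 4 (set P): focus=P path=0/0 depth=2 children=['S'] left=[] right=['D'] parent=Q
Step 5 (right): focus=D path=0/1 depth=2 children=[] left=['P'] right=[] parent=Q
Step 6 (up): focus=Q path=0 depth=1 children=['P', 'D'] left=[] right=['T'] parent=I
Step 7 (down 1): focus=D path=0/1 depth=2 children=[] left=['P'] right=[] parent=Q

Answer: I(Q(P(S(V)) D) T(A C))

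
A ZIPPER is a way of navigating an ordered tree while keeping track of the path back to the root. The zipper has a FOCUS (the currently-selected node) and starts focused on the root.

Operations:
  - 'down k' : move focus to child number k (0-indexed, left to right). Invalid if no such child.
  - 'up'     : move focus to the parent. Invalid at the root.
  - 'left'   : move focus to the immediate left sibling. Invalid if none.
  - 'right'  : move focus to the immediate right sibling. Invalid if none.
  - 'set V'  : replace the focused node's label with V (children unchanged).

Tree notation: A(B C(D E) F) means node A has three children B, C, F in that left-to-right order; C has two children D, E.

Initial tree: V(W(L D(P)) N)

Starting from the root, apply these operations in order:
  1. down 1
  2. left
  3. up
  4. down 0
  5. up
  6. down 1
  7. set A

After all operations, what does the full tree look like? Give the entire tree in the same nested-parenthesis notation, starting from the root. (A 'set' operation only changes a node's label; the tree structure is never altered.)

Step 1 (down 1): focus=N path=1 depth=1 children=[] left=['W'] right=[] parent=V
Step 2 (left): focus=W path=0 depth=1 children=['L', 'D'] left=[] right=['N'] parent=V
Step 3 (up): focus=V path=root depth=0 children=['W', 'N'] (at root)
Step 4 (down 0): focus=W path=0 depth=1 children=['L', 'D'] left=[] right=['N'] parent=V
Step 5 (up): focus=V path=root depth=0 children=['W', 'N'] (at root)
Step 6 (down 1): focus=N path=1 depth=1 children=[] left=['W'] right=[] parent=V
Step 7 (set A): focus=A path=1 depth=1 children=[] left=['W'] right=[] parent=V

Answer: V(W(L D(P)) A)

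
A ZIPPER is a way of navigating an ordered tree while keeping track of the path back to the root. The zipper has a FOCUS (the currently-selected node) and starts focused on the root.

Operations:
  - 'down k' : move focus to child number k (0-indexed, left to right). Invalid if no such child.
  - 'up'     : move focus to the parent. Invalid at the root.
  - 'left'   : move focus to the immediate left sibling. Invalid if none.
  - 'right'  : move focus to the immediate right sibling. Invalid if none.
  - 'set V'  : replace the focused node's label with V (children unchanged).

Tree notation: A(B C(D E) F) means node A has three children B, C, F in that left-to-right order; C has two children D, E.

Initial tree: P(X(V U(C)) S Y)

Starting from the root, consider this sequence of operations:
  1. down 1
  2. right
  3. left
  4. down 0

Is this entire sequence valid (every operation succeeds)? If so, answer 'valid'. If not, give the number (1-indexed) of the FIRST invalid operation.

Answer: 4

Derivation:
Step 1 (down 1): focus=S path=1 depth=1 children=[] left=['X'] right=['Y'] parent=P
Step 2 (right): focus=Y path=2 depth=1 children=[] left=['X', 'S'] right=[] parent=P
Step 3 (left): focus=S path=1 depth=1 children=[] left=['X'] right=['Y'] parent=P
Step 4 (down 0): INVALID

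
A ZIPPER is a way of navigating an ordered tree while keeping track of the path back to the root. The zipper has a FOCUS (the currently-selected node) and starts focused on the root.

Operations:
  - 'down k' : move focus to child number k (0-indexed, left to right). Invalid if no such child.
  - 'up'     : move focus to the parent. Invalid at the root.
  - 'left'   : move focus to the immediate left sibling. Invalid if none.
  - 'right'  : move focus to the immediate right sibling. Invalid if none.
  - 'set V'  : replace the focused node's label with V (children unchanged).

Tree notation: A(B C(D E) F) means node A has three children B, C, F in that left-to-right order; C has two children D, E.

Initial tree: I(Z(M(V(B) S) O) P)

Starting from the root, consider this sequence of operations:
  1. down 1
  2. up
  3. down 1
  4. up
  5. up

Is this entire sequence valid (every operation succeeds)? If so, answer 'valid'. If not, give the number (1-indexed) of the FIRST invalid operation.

Answer: 5

Derivation:
Step 1 (down 1): focus=P path=1 depth=1 children=[] left=['Z'] right=[] parent=I
Step 2 (up): focus=I path=root depth=0 children=['Z', 'P'] (at root)
Step 3 (down 1): focus=P path=1 depth=1 children=[] left=['Z'] right=[] parent=I
Step 4 (up): focus=I path=root depth=0 children=['Z', 'P'] (at root)
Step 5 (up): INVALID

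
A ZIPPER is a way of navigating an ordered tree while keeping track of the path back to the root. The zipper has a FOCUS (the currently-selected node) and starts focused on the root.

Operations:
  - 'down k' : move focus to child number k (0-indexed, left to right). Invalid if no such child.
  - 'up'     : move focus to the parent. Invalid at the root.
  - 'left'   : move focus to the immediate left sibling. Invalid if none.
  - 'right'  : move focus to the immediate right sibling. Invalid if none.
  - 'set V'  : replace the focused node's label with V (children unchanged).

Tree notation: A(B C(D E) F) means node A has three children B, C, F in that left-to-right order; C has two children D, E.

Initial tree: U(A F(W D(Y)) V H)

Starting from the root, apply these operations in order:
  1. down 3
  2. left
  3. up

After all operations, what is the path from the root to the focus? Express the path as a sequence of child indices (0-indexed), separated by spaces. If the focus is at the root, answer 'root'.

Answer: root

Derivation:
Step 1 (down 3): focus=H path=3 depth=1 children=[] left=['A', 'F', 'V'] right=[] parent=U
Step 2 (left): focus=V path=2 depth=1 children=[] left=['A', 'F'] right=['H'] parent=U
Step 3 (up): focus=U path=root depth=0 children=['A', 'F', 'V', 'H'] (at root)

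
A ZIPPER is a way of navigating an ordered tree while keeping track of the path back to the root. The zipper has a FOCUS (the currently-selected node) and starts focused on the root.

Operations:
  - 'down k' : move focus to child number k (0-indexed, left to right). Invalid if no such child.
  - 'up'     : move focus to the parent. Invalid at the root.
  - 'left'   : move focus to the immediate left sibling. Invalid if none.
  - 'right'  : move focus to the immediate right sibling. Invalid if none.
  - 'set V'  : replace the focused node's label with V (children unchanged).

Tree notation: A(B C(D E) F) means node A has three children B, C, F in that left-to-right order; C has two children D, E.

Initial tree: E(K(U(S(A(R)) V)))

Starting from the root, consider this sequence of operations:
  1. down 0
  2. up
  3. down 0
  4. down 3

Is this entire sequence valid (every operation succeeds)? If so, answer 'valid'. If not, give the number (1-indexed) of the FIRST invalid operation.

Answer: 4

Derivation:
Step 1 (down 0): focus=K path=0 depth=1 children=['U'] left=[] right=[] parent=E
Step 2 (up): focus=E path=root depth=0 children=['K'] (at root)
Step 3 (down 0): focus=K path=0 depth=1 children=['U'] left=[] right=[] parent=E
Step 4 (down 3): INVALID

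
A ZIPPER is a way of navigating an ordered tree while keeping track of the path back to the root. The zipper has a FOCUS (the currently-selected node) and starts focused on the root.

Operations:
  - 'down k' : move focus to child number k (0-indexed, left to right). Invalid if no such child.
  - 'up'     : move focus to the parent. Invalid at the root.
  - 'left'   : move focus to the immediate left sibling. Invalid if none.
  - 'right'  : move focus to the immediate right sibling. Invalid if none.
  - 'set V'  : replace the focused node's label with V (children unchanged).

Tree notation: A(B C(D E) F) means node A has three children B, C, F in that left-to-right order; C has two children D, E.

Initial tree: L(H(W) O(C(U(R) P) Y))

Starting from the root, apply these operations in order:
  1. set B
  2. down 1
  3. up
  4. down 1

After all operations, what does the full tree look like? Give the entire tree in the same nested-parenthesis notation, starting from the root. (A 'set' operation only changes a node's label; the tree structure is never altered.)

Step 1 (set B): focus=B path=root depth=0 children=['H', 'O'] (at root)
Step 2 (down 1): focus=O path=1 depth=1 children=['C', 'Y'] left=['H'] right=[] parent=B
Step 3 (up): focus=B path=root depth=0 children=['H', 'O'] (at root)
Step 4 (down 1): focus=O path=1 depth=1 children=['C', 'Y'] left=['H'] right=[] parent=B

Answer: B(H(W) O(C(U(R) P) Y))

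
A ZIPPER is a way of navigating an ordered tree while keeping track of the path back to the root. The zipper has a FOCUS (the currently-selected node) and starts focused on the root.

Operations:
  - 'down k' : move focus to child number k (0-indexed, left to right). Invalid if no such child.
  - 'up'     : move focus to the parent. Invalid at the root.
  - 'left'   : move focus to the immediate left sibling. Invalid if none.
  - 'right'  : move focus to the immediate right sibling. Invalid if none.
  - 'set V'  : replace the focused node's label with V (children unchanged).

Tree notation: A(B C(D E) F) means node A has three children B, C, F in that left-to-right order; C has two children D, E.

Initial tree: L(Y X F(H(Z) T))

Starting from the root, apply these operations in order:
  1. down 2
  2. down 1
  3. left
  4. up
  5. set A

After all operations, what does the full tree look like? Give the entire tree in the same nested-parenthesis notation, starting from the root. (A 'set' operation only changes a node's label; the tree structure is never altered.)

Answer: L(Y X A(H(Z) T))

Derivation:
Step 1 (down 2): focus=F path=2 depth=1 children=['H', 'T'] left=['Y', 'X'] right=[] parent=L
Step 2 (down 1): focus=T path=2/1 depth=2 children=[] left=['H'] right=[] parent=F
Step 3 (left): focus=H path=2/0 depth=2 children=['Z'] left=[] right=['T'] parent=F
Step 4 (up): focus=F path=2 depth=1 children=['H', 'T'] left=['Y', 'X'] right=[] parent=L
Step 5 (set A): focus=A path=2 depth=1 children=['H', 'T'] left=['Y', 'X'] right=[] parent=L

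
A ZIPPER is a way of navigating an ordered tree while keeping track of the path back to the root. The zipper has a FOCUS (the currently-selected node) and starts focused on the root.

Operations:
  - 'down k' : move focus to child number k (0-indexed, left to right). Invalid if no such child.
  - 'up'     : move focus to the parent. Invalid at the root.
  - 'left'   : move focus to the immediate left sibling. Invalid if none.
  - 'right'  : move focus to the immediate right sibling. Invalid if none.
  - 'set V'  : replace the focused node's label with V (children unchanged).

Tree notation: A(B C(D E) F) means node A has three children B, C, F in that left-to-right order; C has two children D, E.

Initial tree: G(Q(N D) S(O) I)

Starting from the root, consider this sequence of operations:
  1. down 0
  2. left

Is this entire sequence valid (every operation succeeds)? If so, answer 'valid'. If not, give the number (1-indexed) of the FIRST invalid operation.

Answer: 2

Derivation:
Step 1 (down 0): focus=Q path=0 depth=1 children=['N', 'D'] left=[] right=['S', 'I'] parent=G
Step 2 (left): INVALID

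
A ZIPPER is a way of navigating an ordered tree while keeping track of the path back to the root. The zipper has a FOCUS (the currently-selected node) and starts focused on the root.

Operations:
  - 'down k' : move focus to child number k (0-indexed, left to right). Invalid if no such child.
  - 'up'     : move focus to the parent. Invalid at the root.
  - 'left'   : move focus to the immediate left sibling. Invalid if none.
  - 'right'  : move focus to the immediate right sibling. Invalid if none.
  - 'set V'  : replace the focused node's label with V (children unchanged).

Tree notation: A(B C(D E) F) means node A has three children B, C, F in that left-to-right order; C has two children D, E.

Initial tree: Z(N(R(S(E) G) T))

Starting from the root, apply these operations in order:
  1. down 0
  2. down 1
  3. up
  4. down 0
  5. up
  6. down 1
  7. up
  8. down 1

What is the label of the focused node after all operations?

Step 1 (down 0): focus=N path=0 depth=1 children=['R', 'T'] left=[] right=[] parent=Z
Step 2 (down 1): focus=T path=0/1 depth=2 children=[] left=['R'] right=[] parent=N
Step 3 (up): focus=N path=0 depth=1 children=['R', 'T'] left=[] right=[] parent=Z
Step 4 (down 0): focus=R path=0/0 depth=2 children=['S', 'G'] left=[] right=['T'] parent=N
Step 5 (up): focus=N path=0 depth=1 children=['R', 'T'] left=[] right=[] parent=Z
Step 6 (down 1): focus=T path=0/1 depth=2 children=[] left=['R'] right=[] parent=N
Step 7 (up): focus=N path=0 depth=1 children=['R', 'T'] left=[] right=[] parent=Z
Step 8 (down 1): focus=T path=0/1 depth=2 children=[] left=['R'] right=[] parent=N

Answer: T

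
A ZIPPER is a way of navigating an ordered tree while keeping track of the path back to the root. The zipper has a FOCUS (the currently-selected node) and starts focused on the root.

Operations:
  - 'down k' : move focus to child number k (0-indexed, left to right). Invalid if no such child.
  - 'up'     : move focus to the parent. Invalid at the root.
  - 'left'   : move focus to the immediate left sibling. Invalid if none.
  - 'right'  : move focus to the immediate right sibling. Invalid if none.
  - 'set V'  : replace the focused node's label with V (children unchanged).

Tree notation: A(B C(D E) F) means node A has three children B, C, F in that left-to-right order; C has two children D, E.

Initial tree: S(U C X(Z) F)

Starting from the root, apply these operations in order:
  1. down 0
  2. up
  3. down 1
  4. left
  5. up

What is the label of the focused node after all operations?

Answer: S

Derivation:
Step 1 (down 0): focus=U path=0 depth=1 children=[] left=[] right=['C', 'X', 'F'] parent=S
Step 2 (up): focus=S path=root depth=0 children=['U', 'C', 'X', 'F'] (at root)
Step 3 (down 1): focus=C path=1 depth=1 children=[] left=['U'] right=['X', 'F'] parent=S
Step 4 (left): focus=U path=0 depth=1 children=[] left=[] right=['C', 'X', 'F'] parent=S
Step 5 (up): focus=S path=root depth=0 children=['U', 'C', 'X', 'F'] (at root)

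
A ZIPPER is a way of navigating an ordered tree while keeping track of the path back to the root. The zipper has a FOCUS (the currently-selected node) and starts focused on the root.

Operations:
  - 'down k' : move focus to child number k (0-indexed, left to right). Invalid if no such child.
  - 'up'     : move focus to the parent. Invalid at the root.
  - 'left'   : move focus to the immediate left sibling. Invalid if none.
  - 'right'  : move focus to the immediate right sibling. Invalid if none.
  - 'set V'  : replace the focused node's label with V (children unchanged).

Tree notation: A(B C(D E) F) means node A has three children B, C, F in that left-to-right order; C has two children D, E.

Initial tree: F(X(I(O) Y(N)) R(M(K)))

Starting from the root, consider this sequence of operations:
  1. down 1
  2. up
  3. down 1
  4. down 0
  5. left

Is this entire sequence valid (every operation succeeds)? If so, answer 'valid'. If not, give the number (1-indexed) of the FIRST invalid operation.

Step 1 (down 1): focus=R path=1 depth=1 children=['M'] left=['X'] right=[] parent=F
Step 2 (up): focus=F path=root depth=0 children=['X', 'R'] (at root)
Step 3 (down 1): focus=R path=1 depth=1 children=['M'] left=['X'] right=[] parent=F
Step 4 (down 0): focus=M path=1/0 depth=2 children=['K'] left=[] right=[] parent=R
Step 5 (left): INVALID

Answer: 5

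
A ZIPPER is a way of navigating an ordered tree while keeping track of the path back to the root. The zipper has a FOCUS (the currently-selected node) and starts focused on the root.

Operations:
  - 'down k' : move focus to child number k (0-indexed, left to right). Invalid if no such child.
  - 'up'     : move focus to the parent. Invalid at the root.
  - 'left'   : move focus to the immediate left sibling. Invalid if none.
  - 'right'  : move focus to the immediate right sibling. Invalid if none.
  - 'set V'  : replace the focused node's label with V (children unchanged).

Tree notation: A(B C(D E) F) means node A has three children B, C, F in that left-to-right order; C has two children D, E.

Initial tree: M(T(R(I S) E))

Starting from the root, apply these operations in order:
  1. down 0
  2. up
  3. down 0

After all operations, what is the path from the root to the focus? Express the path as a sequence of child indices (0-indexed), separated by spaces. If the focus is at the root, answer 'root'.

Step 1 (down 0): focus=T path=0 depth=1 children=['R', 'E'] left=[] right=[] parent=M
Step 2 (up): focus=M path=root depth=0 children=['T'] (at root)
Step 3 (down 0): focus=T path=0 depth=1 children=['R', 'E'] left=[] right=[] parent=M

Answer: 0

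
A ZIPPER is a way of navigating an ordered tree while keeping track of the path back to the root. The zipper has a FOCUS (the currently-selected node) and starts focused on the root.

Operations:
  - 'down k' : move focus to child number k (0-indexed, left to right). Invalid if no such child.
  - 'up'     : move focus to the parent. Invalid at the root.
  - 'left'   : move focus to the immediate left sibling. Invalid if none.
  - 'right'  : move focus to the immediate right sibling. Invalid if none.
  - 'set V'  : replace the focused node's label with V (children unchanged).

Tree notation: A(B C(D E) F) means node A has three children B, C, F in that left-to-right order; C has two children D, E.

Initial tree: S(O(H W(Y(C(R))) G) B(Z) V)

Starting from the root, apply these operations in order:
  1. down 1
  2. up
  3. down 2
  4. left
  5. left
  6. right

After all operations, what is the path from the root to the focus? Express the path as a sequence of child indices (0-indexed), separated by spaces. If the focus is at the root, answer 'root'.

Step 1 (down 1): focus=B path=1 depth=1 children=['Z'] left=['O'] right=['V'] parent=S
Step 2 (up): focus=S path=root depth=0 children=['O', 'B', 'V'] (at root)
Step 3 (down 2): focus=V path=2 depth=1 children=[] left=['O', 'B'] right=[] parent=S
Step 4 (left): focus=B path=1 depth=1 children=['Z'] left=['O'] right=['V'] parent=S
Step 5 (left): focus=O path=0 depth=1 children=['H', 'W', 'G'] left=[] right=['B', 'V'] parent=S
Step 6 (right): focus=B path=1 depth=1 children=['Z'] left=['O'] right=['V'] parent=S

Answer: 1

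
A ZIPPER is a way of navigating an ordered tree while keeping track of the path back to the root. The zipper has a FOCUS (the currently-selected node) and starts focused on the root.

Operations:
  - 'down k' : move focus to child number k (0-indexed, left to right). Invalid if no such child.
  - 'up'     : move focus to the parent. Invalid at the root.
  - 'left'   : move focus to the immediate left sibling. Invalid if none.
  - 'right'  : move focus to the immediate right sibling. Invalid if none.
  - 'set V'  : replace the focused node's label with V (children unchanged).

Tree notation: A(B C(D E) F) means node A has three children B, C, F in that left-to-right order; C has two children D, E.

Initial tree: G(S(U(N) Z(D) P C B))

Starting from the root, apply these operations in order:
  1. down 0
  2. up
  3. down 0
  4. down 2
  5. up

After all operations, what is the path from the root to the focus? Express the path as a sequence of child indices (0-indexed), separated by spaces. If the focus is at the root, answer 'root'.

Answer: 0

Derivation:
Step 1 (down 0): focus=S path=0 depth=1 children=['U', 'Z', 'P', 'C', 'B'] left=[] right=[] parent=G
Step 2 (up): focus=G path=root depth=0 children=['S'] (at root)
Step 3 (down 0): focus=S path=0 depth=1 children=['U', 'Z', 'P', 'C', 'B'] left=[] right=[] parent=G
Step 4 (down 2): focus=P path=0/2 depth=2 children=[] left=['U', 'Z'] right=['C', 'B'] parent=S
Step 5 (up): focus=S path=0 depth=1 children=['U', 'Z', 'P', 'C', 'B'] left=[] right=[] parent=G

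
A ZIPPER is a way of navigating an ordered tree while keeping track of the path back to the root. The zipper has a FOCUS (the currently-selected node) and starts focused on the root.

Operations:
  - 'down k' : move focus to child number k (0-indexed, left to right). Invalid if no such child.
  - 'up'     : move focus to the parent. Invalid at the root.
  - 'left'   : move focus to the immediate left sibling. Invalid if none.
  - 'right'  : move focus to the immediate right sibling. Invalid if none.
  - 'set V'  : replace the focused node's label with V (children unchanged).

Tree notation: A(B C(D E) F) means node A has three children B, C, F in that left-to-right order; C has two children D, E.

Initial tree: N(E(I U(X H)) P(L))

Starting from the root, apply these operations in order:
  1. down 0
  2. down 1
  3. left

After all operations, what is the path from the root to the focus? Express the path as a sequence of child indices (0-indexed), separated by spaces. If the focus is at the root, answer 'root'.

Answer: 0 0

Derivation:
Step 1 (down 0): focus=E path=0 depth=1 children=['I', 'U'] left=[] right=['P'] parent=N
Step 2 (down 1): focus=U path=0/1 depth=2 children=['X', 'H'] left=['I'] right=[] parent=E
Step 3 (left): focus=I path=0/0 depth=2 children=[] left=[] right=['U'] parent=E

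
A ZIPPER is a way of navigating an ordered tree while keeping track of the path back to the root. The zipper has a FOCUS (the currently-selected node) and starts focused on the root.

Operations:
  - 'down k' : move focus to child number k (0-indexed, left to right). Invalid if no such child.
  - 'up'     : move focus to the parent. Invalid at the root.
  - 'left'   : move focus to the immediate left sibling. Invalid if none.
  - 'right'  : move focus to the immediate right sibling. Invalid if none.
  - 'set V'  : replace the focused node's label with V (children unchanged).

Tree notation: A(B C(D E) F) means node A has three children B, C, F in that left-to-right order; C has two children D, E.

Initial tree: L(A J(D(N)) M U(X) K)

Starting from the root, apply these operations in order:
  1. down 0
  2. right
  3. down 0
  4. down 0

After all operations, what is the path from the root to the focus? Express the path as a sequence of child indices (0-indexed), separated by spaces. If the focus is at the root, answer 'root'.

Answer: 1 0 0

Derivation:
Step 1 (down 0): focus=A path=0 depth=1 children=[] left=[] right=['J', 'M', 'U', 'K'] parent=L
Step 2 (right): focus=J path=1 depth=1 children=['D'] left=['A'] right=['M', 'U', 'K'] parent=L
Step 3 (down 0): focus=D path=1/0 depth=2 children=['N'] left=[] right=[] parent=J
Step 4 (down 0): focus=N path=1/0/0 depth=3 children=[] left=[] right=[] parent=D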